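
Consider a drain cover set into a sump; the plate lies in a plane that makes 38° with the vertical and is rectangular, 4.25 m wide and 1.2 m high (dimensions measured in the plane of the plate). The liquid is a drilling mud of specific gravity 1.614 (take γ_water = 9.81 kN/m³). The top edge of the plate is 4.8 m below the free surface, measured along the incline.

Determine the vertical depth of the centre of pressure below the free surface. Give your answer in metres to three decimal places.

h_p = 4.273 m

γ = 1.614 × 9.81 = 15.83334 kN/m³.
The plate makes 38° with the vertical, i.e. θ = 90° − 38° = 52° to the horizontal. Measuring y along the incline from the free-surface line, vertical depth h = y·sinθ with sinθ = 0.788011.
The centroid lies 1.2/2 = 0.6 m below the top edge, so y_c = 4.8 + 0.6 = 5.4 m and h_c = 5.4 × 0.788011 = 4.25526 m.
A = 4.25 × 1.2 = 5.1 m².
Resultant F = γ·h_c·A = 15.83334 × 4.25526 × 5.1 = 343.612 kN.
I_c = b·h³/12 = 4.25 × 1.2³/12 = 0.612 m⁴.
Centre of pressure: y_p = y_c + I_c/(y_c·A) = 5.4 + 0.612/(5.4 × 5.1) = 5.4 + 0.0222222 = 5.42222 m along the plane.
Vertically, h_p = y_p·sinθ = 5.42222 × 0.788011 = 4.27277 m.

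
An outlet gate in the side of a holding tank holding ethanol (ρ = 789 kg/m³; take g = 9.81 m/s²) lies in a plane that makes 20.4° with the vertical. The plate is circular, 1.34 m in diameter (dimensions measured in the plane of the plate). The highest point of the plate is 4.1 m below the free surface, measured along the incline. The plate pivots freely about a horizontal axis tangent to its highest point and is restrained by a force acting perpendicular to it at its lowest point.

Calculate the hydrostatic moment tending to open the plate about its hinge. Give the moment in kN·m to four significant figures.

γ = ρg = 789 × 9.81 / 1000 = 7.74009 kN/m³.
The plate makes 20.4° with the vertical, i.e. θ = 90° − 20.4° = 69.6° to the horizontal. Measuring y along the incline from the free-surface line, vertical depth h = y·sinθ with sinθ = 0.937282.
The centroid is at the centre, 0.67 m below the top of the plate, so y_c = 4.1 + 0.67 = 4.77 m and h_c = 4.77 × 0.937282 = 4.47084 m.
A = π(0.67)² = 1.41026 m².
Resultant F = γ·h_c·A = 7.74009 × 4.47084 × 1.41026 = 48.8016 kN.
I_c = πr⁴/4 = π × 0.67⁴/4 = 0.158267 m⁴.
Centre of pressure: y_p = y_c + I_c/(y_c·A) = 4.77 + 0.158267/(4.77 × 1.41026) = 4.77 + 0.0235273 = 4.79353 m along the plane.
The resultant acts 0.67 + 0.0235273 = 0.693527 m (along the plate) below the hinge at the top edge, so the moment about the hinge is M = F × 0.693527 = 48.8016 × 0.693527 = 33.8452 kN·m.

M ≈ 33.85 kN·m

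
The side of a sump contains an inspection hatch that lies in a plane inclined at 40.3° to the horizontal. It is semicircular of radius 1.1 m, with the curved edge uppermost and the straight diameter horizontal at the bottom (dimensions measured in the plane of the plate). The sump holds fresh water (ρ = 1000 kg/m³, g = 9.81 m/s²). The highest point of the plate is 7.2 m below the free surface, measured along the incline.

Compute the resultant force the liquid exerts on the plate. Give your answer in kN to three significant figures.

γ = ρg = 1000 × 9.81 = 9810 N/m³ = 9.81 kN/m³.
Let θ = 40.3° be the plate's angle to the horizontal; measure y along the incline from where the plane meets the free surface. Vertical depth h = y·sinθ with sinθ = 0.646790.
The centroid lies 4r/(3π) = 0.466854 m above the diameter, so r − 4r/(3π) = 1.1 − 0.466854 = 0.633146 m below the topmost point, so y_c = 7.2 + 0.633146 = 7.83315 m and h_c = 7.83315 × 0.646790 = 5.0664 m.
A = πr²/2 = π × 1.1²/2 = 1.90066 m².
Resultant F = γ·h_c·A = 9.81 × 5.0664 × 1.90066 = 94.4654 kN.

F ≈ 94.5 kN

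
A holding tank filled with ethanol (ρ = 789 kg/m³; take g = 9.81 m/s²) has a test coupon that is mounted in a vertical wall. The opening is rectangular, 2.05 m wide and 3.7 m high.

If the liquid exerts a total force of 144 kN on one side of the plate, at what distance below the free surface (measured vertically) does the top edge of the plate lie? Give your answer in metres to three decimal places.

d_top ≈ 0.603 m

γ = ρg = 789 × 9.81 / 1000 = 7.74009 kN/m³.
A = 2.05 × 3.7 = 7.585 m².
From F = γ·h_c·A, the centroid depth is h_c = 144/(7.74009 × 7.585) = 2.45279 m.
The centroid lies 3.7/2 = 1.85 m below the top edge, so the top edge sits at h_top = 2.45279 − 1.85 = 0.60279 m below the surface.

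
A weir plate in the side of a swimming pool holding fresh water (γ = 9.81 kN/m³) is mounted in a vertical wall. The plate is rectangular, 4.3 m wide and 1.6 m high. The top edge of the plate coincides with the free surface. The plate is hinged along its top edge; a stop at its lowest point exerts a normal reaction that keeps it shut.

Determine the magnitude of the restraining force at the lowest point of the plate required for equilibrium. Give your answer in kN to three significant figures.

P ≈ 36.0 kN

γ = 9.81 kN/m³.
The centroid lies 1.6/2 = 0.8 m below the top edge, so the centroid depth is h_c = 0.8 m.
A = 4.3 × 1.6 = 6.88 m².
Resultant F = γ·h_c·A = 9.81 × 0.8 × 6.88 = 53.9942 kN.
I_c = b·h³/12 = 4.3 × 1.6³/12 = 1.46773 m⁴.
Centre of pressure: y_p = y_c + I_c/(y_c·A) = 0.8 + 1.46773/(0.8 × 6.88) = 0.8 + 0.266666 = 1.06667 m along the plane.
The resultant acts 0.8 + 0.266666 = 1.06667 m (along the plate) below the hinge at the top edge, so the moment about the hinge is M = F × 1.06667 = 53.9942 × 1.06667 = 57.594 kN·m.
A normal force at the bottom, 1.6 m from the hinge, must supply this moment: P = 57.594/1.6 = 35.9962 kN.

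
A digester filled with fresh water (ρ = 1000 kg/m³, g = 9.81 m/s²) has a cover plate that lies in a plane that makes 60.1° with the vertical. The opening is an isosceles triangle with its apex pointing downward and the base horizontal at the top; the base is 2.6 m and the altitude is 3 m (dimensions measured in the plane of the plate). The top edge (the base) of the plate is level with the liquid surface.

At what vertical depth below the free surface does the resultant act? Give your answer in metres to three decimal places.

h_p = 0.748 m

γ = ρg = 1000 × 9.81 = 9810 N/m³ = 9.81 kN/m³.
The plate makes 60.1° with the vertical, i.e. θ = 90° − 60.1° = 29.9° to the horizontal. Measuring y along the incline from the free-surface line, vertical depth h = y·sinθ with sinθ = 0.498488.
With the apex down, the centroid sits h/3 = 3/3 = 1 m below the base (the top edge), so y_c = 1 m and h_c = 1 × 0.498488 = 0.498488 m.
A = ½ × 2.6 × 3 = 3.9 m².
Resultant F = γ·h_c·A = 9.81 × 0.498488 × 3.9 = 19.0717 kN.
I_c = b·h³/36 = 2.6 × 3³/36 = 1.95 m⁴.
Centre of pressure: y_p = y_c + I_c/(y_c·A) = 1 + 1.95/(1 × 3.9) = 1 + 0.5 = 1.5 m along the plane.
Vertically, h_p = y_p·sinθ = 1.5 × 0.498488 = 0.747732 m.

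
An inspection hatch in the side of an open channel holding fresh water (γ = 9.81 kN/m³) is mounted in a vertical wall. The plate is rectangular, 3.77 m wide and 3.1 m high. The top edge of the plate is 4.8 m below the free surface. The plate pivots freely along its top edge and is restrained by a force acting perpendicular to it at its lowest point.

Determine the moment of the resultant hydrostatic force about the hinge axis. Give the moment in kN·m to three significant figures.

γ = 9.81 kN/m³.
The centroid lies 3.1/2 = 1.55 m below the top edge, so the centroid depth is h_c = 4.8 + 1.55 = 6.35 m.
A = 3.77 × 3.1 = 11.687 m².
Resultant F = γ·h_c·A = 9.81 × 6.35 × 11.687 = 728.024 kN.
I_c = b·h³/12 = 3.77 × 3.1³/12 = 9.35934 m⁴.
Centre of pressure: y_p = y_c + I_c/(y_c·A) = 6.35 + 9.35934/(6.35 × 11.687) = 6.35 + 0.126115 = 6.47612 m along the plane.
The resultant acts 1.55 + 0.126115 = 1.67612 m (along the plate) below the hinge at the top edge, so the moment about the hinge is M = F × 1.67612 = 728.024 × 1.67612 = 1220.26 kN·m.

M ≈ 1220 kN·m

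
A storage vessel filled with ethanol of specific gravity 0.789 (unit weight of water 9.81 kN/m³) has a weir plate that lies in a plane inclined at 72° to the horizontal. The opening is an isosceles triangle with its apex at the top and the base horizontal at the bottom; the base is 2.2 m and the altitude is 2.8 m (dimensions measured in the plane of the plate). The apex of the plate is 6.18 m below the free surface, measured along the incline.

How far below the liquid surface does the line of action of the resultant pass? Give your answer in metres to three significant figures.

h_p = 7.70 m

γ = 0.789 × 9.81 = 7.74009 kN/m³.
Let θ = 72° be the plate's angle to the horizontal; measure y along the incline from where the plane meets the free surface. Vertical depth h = y·sinθ with sinθ = 0.951057.
With the apex up, the centroid sits 2h/3 = 2 × 2.8/3 = 1.86667 m below the apex, so y_c = 6.18 + 1.86667 = 8.04667 m and h_c = 8.04667 × 0.951057 = 7.65284 m.
A = ½ × 2.2 × 2.8 = 3.08 m².
Resultant F = γ·h_c·A = 7.74009 × 7.65284 × 3.08 = 182.44 kN.
I_c = b·h³/36 = 2.2 × 2.8³/36 = 1.34151 m⁴.
Centre of pressure: y_p = y_c + I_c/(y_c·A) = 8.04667 + 1.34151/(8.04667 × 3.08) = 8.04667 + 0.0541286 = 8.1008 m along the plane.
Vertically, h_p = y_p·sinθ = 8.1008 × 0.951057 = 7.70432 m.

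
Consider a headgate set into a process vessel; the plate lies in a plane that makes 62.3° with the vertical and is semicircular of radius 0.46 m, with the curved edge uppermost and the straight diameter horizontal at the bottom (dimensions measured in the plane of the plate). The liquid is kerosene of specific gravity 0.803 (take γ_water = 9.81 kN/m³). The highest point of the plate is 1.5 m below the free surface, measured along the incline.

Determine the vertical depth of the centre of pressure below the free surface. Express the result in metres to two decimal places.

h_p = 0.82 m

γ = 0.803 × 9.81 = 7.87743 kN/m³.
The plate makes 62.3° with the vertical, i.e. θ = 90° − 62.3° = 27.7° to the horizontal. Measuring y along the incline from the free-surface line, vertical depth h = y·sinθ with sinθ = 0.464842.
The centroid lies 4r/(3π) = 0.19523 m above the diameter, so r − 4r/(3π) = 0.46 − 0.19523 = 0.26477 m below the topmost point, so y_c = 1.5 + 0.26477 = 1.76477 m and h_c = 1.76477 × 0.464842 = 0.820339 m.
A = πr²/2 = π × 0.46²/2 = 0.332381 m².
Resultant F = γ·h_c·A = 7.87743 × 0.820339 × 0.332381 = 2.1479 kN.
I_c = (π/8 − 8/(9π))·r⁴ = 0.109757 × 0.46⁴ = 0.00491432 m⁴.
Centre of pressure: y_p = y_c + I_c/(y_c·A) = 1.76477 + 0.00491432/(1.76477 × 0.332381) = 1.76477 + 0.00837798 = 1.77315 m along the plane.
Vertically, h_p = y_p·sinθ = 1.77315 × 0.464842 = 0.824235 m.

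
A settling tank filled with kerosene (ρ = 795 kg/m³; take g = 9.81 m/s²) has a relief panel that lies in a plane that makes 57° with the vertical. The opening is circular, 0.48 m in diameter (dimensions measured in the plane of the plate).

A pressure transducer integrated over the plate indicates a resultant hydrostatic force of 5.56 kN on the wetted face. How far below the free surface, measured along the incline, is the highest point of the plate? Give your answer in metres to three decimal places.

γ = ρg = 795 × 9.81 / 1000 = 7.79895 kN/m³.
A = π(0.24)² = 0.180956 m².
From F = γ·h_c·A, the centroid depth is h_c = 5.56/(7.79895 × 0.180956) = 3.93972 m.
The plate makes 57° with the vertical, i.e. θ = 90° − 57° = 33° to the horizontal. Measuring y along the incline from the free-surface line, vertical depth h = y·sinθ with sinθ = 0.544639.
Along the incline, y_c = h_c/sinθ = 3.93972/0.544639 = 7.23364 m.
The centroid is at the centre, 0.24 m below the top of the plate, so the highest point sits at y_top = 7.23364 − 0.24 = 6.99364 m along the incline.

y_top ≈ 6.994 m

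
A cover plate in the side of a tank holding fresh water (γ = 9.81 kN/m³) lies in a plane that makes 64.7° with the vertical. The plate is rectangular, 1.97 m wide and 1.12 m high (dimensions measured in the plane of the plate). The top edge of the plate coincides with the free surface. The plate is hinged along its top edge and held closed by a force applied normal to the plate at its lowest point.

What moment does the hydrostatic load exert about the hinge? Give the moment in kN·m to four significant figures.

γ = 9.81 kN/m³.
The plate makes 64.7° with the vertical, i.e. θ = 90° − 64.7° = 25.3° to the horizontal. Measuring y along the incline from the free-surface line, vertical depth h = y·sinθ with sinθ = 0.427358.
The centroid lies 1.12/2 = 0.56 m below the top edge, so y_c = 0.56 m and h_c = 0.56 × 0.427358 = 0.23932 m.
A = 1.97 × 1.12 = 2.2064 m².
Resultant F = γ·h_c·A = 9.81 × 0.23932 × 2.2064 = 5.18003 kN.
I_c = b·h³/12 = 1.97 × 1.12³/12 = 0.230642 m⁴.
Centre of pressure: y_p = y_c + I_c/(y_c·A) = 0.56 + 0.230642/(0.56 × 2.2064) = 0.56 + 0.186666 = 0.746666 m along the plane.
The resultant acts 0.56 + 0.186666 = 0.746666 m (along the plate) below the hinge at the top edge, so the moment about the hinge is M = F × 0.746666 = 5.18003 × 0.746666 = 3.86775 kN·m.

M ≈ 3.868 kN·m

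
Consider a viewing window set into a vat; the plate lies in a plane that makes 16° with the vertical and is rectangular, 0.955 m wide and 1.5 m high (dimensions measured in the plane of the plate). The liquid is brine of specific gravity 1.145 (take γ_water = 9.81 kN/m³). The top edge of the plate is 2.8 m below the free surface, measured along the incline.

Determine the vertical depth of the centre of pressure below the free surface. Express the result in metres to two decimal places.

γ = 1.145 × 9.81 = 11.23245 kN/m³.
The plate makes 16° with the vertical, i.e. θ = 90° − 16° = 74° to the horizontal. Measuring y along the incline from the free-surface line, vertical depth h = y·sinθ with sinθ = 0.961262.
The centroid lies 1.5/2 = 0.75 m below the top edge, so y_c = 2.8 + 0.75 = 3.55 m and h_c = 3.55 × 0.961262 = 3.41248 m.
A = 0.955 × 1.5 = 1.4325 m².
Resultant F = γ·h_c·A = 11.23245 × 3.41248 × 1.4325 = 54.9085 kN.
I_c = b·h³/12 = 0.955 × 1.5³/12 = 0.268594 m⁴.
Centre of pressure: y_p = y_c + I_c/(y_c·A) = 3.55 + 0.268594/(3.55 × 1.4325) = 3.55 + 0.052817 = 3.60282 m along the plane.
Vertically, h_p = y_p·sinθ = 3.60282 × 0.961262 = 3.46325 m.

h_p = 3.46 m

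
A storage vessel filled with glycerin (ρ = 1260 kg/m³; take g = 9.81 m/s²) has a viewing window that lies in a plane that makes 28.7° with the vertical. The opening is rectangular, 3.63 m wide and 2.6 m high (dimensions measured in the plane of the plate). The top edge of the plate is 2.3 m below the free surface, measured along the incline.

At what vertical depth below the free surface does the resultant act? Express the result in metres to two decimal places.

h_p = 3.29 m

γ = ρg = 1260 × 9.81 / 1000 = 12.3606 kN/m³.
The plate makes 28.7° with the vertical, i.e. θ = 90° − 28.7° = 61.3° to the horizontal. Measuring y along the incline from the free-surface line, vertical depth h = y·sinθ with sinθ = 0.877146.
The centroid lies 2.6/2 = 1.3 m below the top edge, so y_c = 2.3 + 1.3 = 3.6 m and h_c = 3.6 × 0.877146 = 3.15773 m.
A = 3.63 × 2.6 = 9.438 m².
Resultant F = γ·h_c·A = 12.3606 × 3.15773 × 9.438 = 368.379 kN.
I_c = b·h³/12 = 3.63 × 2.6³/12 = 5.31674 m⁴.
Centre of pressure: y_p = y_c + I_c/(y_c·A) = 3.6 + 5.31674/(3.6 × 9.438) = 3.6 + 0.156481 = 3.75648 m along the plane.
Vertically, h_p = y_p·sinθ = 3.75648 × 0.877146 = 3.29498 m.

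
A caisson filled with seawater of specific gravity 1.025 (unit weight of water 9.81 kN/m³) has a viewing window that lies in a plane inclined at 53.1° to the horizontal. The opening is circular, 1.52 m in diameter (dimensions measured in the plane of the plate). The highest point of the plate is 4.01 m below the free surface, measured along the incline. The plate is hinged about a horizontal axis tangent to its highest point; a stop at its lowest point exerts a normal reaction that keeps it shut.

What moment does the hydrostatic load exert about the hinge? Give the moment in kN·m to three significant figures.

γ = 1.025 × 9.81 = 10.05525 kN/m³.
Let θ = 53.1° be the plate's angle to the horizontal; measure y along the incline from where the plane meets the free surface. Vertical depth h = y·sinθ with sinθ = 0.799685.
The centroid is at the centre, 0.76 m below the top of the plate, so y_c = 4.01 + 0.76 = 4.77 m and h_c = 4.77 × 0.799685 = 3.8145 m.
A = π(0.76)² = 1.81458 m².
Resultant F = γ·h_c·A = 10.05525 × 3.8145 × 1.81458 = 69.5996 kN.
I_c = πr⁴/4 = π × 0.76⁴/4 = 0.262026 m⁴.
Centre of pressure: y_p = y_c + I_c/(y_c·A) = 4.77 + 0.262026/(4.77 × 1.81458) = 4.77 + 0.0302726 = 4.80027 m along the plane.
The resultant acts 0.76 + 0.0302726 = 0.790273 m (along the plate) below the hinge at the top edge, so the moment about the hinge is M = F × 0.790273 = 69.5996 × 0.790273 = 55.0027 kN·m.

M ≈ 55.0 kN·m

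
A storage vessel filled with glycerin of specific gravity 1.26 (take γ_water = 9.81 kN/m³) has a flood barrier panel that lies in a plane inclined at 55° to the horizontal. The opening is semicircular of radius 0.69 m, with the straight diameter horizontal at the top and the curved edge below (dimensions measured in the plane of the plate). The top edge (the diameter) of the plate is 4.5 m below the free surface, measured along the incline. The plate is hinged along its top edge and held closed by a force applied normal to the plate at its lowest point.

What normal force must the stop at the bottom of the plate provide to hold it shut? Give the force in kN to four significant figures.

P ≈ 15.77 kN

γ = 1.26 × 9.81 = 12.3606 kN/m³.
Let θ = 55° be the plate's angle to the horizontal; measure y along the incline from where the plane meets the free surface. Vertical depth h = y·sinθ with sinθ = 0.819152.
The centroid of a semicircle lies 4r/(3π) = 0.292845 m from the diameter, here below the top edge, so y_c = 4.5 + 0.292845 = 4.79284 m and h_c = 4.79284 × 0.819152 = 3.92606 m.
A = πr²/2 = π × 0.69²/2 = 0.747856 m².
Resultant F = γ·h_c·A = 12.3606 × 3.92606 × 0.747856 = 36.2923 kN.
I_c = (π/8 − 8/(9π))·r⁴ = 0.109757 × 0.69⁴ = 0.0248788 m⁴.
Centre of pressure: y_p = y_c + I_c/(y_c·A) = 4.79284 + 0.0248788/(4.79284 × 0.747856) = 4.79284 + 0.00694094 = 4.79978 m along the plane.
The resultant acts 0.292845 + 0.00694094 = 0.299786 m (along the plate) below the hinge at the top edge, so the moment about the hinge is M = F × 0.299786 = 36.2923 × 0.299786 = 10.8799 kN·m.
A normal force at the bottom, 0.69 m from the hinge, must supply this moment: P = 10.8799/0.69 = 15.768 kN.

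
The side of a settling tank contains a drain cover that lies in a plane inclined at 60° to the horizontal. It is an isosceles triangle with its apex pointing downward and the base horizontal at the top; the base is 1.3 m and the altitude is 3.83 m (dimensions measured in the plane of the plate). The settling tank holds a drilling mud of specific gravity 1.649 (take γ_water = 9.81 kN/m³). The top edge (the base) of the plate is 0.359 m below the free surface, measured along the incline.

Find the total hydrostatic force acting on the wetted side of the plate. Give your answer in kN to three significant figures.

F ≈ 57.0 kN

γ = 1.649 × 9.81 = 16.17669 kN/m³.
Let θ = 60° be the plate's angle to the horizontal; measure y along the incline from where the plane meets the free surface. Vertical depth h = y·sinθ with sinθ = 0.866025.
With the apex down, the centroid sits h/3 = 3.83/3 = 1.27667 m below the base (the top edge), so y_c = 0.359 + 1.27667 = 1.63567 m and h_c = 1.63567 × 0.866025 = 1.41653 m.
A = ½ × 1.3 × 3.83 = 2.4895 m².
Resultant F = γ·h_c·A = 16.17669 × 1.41653 × 2.4895 = 57.0463 kN.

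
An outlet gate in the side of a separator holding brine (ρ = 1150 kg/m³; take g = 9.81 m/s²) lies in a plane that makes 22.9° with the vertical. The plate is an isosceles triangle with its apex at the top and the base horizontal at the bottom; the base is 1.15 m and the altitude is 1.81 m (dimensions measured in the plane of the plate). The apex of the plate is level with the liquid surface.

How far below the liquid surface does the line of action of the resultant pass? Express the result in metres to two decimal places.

h_p = 1.25 m

γ = ρg = 1150 × 9.81 / 1000 = 11.2815 kN/m³.
The plate makes 22.9° with the vertical, i.e. θ = 90° − 22.9° = 67.1° to the horizontal. Measuring y along the incline from the free-surface line, vertical depth h = y·sinθ with sinθ = 0.921185.
With the apex up, the centroid sits 2h/3 = 2 × 1.81/3 = 1.20667 m below the apex, so y_c = 1.20667 m and h_c = 1.20667 × 0.921185 = 1.11157 m.
A = ½ × 1.15 × 1.81 = 1.04075 m².
Resultant F = γ·h_c·A = 11.2815 × 1.11157 × 1.04075 = 13.0512 kN.
I_c = b·h³/36 = 1.15 × 1.81³/36 = 0.189422 m⁴.
Centre of pressure: y_p = y_c + I_c/(y_c·A) = 1.20667 + 0.189422/(1.20667 × 1.04075) = 1.20667 + 0.150833 = 1.3575 m along the plane.
Vertically, h_p = y_p·sinθ = 1.3575 × 0.921185 = 1.25051 m.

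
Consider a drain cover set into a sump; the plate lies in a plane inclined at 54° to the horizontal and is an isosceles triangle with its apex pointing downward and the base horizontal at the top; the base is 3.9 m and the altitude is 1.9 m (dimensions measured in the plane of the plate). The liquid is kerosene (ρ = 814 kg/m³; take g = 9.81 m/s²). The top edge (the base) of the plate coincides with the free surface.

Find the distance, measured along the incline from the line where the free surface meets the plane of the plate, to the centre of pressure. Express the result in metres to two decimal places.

γ = ρg = 814 × 9.81 / 1000 = 7.98534 kN/m³.
Let θ = 54° be the plate's angle to the horizontal; measure y along the incline from where the plane meets the free surface. Vertical depth h = y·sinθ with sinθ = 0.809017.
With the apex down, the centroid sits h/3 = 1.9/3 = 0.633333 m below the base (the top edge), so y_c = 0.633333 m and h_c = 0.633333 × 0.809017 = 0.512377 m.
A = ½ × 3.9 × 1.9 = 3.705 m².
Resultant F = γ·h_c·A = 7.98534 × 0.512377 × 3.705 = 15.159 kN.
I_c = b·h³/36 = 3.9 × 1.9³/36 = 0.743058 m⁴.
Centre of pressure: y_p = y_c + I_c/(y_c·A) = 0.633333 + 0.743058/(0.633333 × 3.705) = 0.633333 + 0.316667 = 0.95 m along the plane.

y_p = 0.95 m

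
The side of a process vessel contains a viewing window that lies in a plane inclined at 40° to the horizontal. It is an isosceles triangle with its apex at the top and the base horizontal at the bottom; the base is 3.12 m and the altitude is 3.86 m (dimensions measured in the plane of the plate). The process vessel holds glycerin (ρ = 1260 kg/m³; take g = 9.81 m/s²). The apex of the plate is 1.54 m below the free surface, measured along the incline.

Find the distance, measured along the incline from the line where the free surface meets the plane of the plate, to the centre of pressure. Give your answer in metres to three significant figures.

y_p = 4.31 m

γ = ρg = 1260 × 9.81 / 1000 = 12.3606 kN/m³.
Let θ = 40° be the plate's angle to the horizontal; measure y along the incline from where the plane meets the free surface. Vertical depth h = y·sinθ with sinθ = 0.642788.
With the apex up, the centroid sits 2h/3 = 2 × 3.86/3 = 2.57333 m below the apex, so y_c = 1.54 + 2.57333 = 4.11333 m and h_c = 4.11333 × 0.642788 = 2.644 m.
A = ½ × 3.12 × 3.86 = 6.0216 m².
Resultant F = γ·h_c·A = 12.3606 × 2.644 × 6.0216 = 196.794 kN.
I_c = b·h³/36 = 3.12 × 3.86³/36 = 4.98441 m⁴.
Centre of pressure: y_p = y_c + I_c/(y_c·A) = 4.11333 + 4.98441/(4.11333 × 6.0216) = 4.11333 + 0.201237 = 4.31457 m along the plane.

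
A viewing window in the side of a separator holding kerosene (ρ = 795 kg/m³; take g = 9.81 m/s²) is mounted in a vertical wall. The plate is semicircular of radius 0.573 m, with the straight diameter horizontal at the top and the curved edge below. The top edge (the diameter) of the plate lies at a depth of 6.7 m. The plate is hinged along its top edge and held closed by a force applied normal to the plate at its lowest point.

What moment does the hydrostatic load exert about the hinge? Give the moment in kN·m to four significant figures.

γ = ρg = 795 × 9.81 / 1000 = 7.79895 kN/m³.
The centroid of a semicircle lies 4r/(3π) = 0.243189 m from the diameter, here below the top edge, so the centroid depth is h_c = 6.7 + 0.243189 = 6.94319 m.
A = πr²/2 = π × 0.573²/2 = 0.515738 m².
Resultant F = γ·h_c·A = 7.79895 × 6.94319 × 0.515738 = 27.927 kN.
I_c = (π/8 − 8/(9π))·r⁴ = 0.109757 × 0.573⁴ = 0.0118318 m⁴.
Centre of pressure: y_p = y_c + I_c/(y_c·A) = 6.94319 + 0.0118318/(6.94319 × 0.515738) = 6.94319 + 0.00330417 = 6.94649 m along the plane.
The resultant acts 0.243189 + 0.00330417 = 0.246493 m (along the plate) below the hinge at the top edge, so the moment about the hinge is M = F × 0.246493 = 27.927 × 0.246493 = 6.88381 kN·m.

M ≈ 6.884 kN·m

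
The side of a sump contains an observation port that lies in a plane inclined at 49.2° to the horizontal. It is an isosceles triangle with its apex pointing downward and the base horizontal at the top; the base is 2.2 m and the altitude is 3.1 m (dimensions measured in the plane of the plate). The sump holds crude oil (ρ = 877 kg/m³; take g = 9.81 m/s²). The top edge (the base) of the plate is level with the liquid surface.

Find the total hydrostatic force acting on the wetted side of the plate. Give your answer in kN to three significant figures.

γ = ρg = 877 × 9.81 / 1000 = 8.60337 kN/m³.
Let θ = 49.2° be the plate's angle to the horizontal; measure y along the incline from where the plane meets the free surface. Vertical depth h = y·sinθ with sinθ = 0.756995.
With the apex down, the centroid sits h/3 = 3.1/3 = 1.03333 m below the base (the top edge), so y_c = 1.03333 m and h_c = 1.03333 × 0.756995 = 0.782226 m.
A = ½ × 2.2 × 3.1 = 3.41 m².
Resultant F = γ·h_c·A = 8.60337 × 0.782226 × 3.41 = 22.9485 kN.

F ≈ 22.9 kN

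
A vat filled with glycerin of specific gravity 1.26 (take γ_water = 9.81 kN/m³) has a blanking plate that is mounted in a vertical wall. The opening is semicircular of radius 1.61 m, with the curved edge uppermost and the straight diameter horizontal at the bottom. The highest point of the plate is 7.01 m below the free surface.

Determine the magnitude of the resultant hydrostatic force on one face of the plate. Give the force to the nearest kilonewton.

F ≈ 399 kN

γ = 1.26 × 9.81 = 12.3606 kN/m³.
The centroid lies 4r/(3π) = 0.683305 m above the diameter, so r − 4r/(3π) = 1.61 − 0.683305 = 0.926695 m below the topmost point, so the centroid depth is h_c = 7.01 + 0.926695 = 7.9367 m.
A = πr²/2 = π × 1.61²/2 = 4.07166 m².
Resultant F = γ·h_c·A = 12.3606 × 7.9367 × 4.07166 = 399.44 kN.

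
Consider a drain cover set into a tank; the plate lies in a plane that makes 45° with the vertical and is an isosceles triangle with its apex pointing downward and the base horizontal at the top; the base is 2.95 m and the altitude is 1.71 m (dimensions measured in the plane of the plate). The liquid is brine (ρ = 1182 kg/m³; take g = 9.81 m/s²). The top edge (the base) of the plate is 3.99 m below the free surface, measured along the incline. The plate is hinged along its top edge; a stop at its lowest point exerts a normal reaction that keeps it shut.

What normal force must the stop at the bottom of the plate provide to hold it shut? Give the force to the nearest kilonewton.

γ = ρg = 1182 × 9.81 / 1000 = 11.59542 kN/m³.
The plate makes 45° with the vertical, i.e. θ = 90° − 45° = 45° to the horizontal. Measuring y along the incline from the free-surface line, vertical depth h = y·sinθ with sinθ = 0.707107.
With the apex down, the centroid sits h/3 = 1.71/3 = 0.57 m below the base (the top edge), so y_c = 3.99 + 0.57 = 4.56 m and h_c = 4.56 × 0.707107 = 3.22441 m.
A = ½ × 2.95 × 1.71 = 2.52225 m².
Resultant F = γ·h_c·A = 11.59542 × 3.22441 × 2.52225 = 94.3029 kN.
I_c = b·h³/36 = 2.95 × 1.71³/36 = 0.40974 m⁴.
Centre of pressure: y_p = y_c + I_c/(y_c·A) = 4.56 + 0.40974/(4.56 × 2.52225) = 4.56 + 0.035625 = 4.59562 m along the plane.
The resultant acts 0.57 + 0.035625 = 0.605625 m (along the plate) below the hinge at the top edge, so the moment about the hinge is M = F × 0.605625 = 94.3029 × 0.605625 = 57.1122 kN·m.
A normal force at the bottom, 1.71 m from the hinge, must supply this moment: P = 57.1122/1.71 = 33.3989 kN.

P ≈ 33 kN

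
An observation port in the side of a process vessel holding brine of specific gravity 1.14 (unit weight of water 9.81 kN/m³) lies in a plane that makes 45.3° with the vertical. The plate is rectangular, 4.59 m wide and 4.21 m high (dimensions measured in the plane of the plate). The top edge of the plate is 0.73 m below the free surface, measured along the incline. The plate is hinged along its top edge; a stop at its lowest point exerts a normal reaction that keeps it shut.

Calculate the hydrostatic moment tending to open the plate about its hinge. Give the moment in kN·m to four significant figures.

M ≈ 1132 kN·m

γ = 1.14 × 9.81 = 11.1834 kN/m³.
The plate makes 45.3° with the vertical, i.e. θ = 90° − 45.3° = 44.7° to the horizontal. Measuring y along the incline from the free-surface line, vertical depth h = y·sinθ with sinθ = 0.703395.
The centroid lies 4.21/2 = 2.105 m below the top edge, so y_c = 0.73 + 2.105 = 2.835 m and h_c = 2.835 × 0.703395 = 1.99412 m.
A = 4.59 × 4.21 = 19.3239 m².
Resultant F = γ·h_c·A = 11.1834 × 1.99412 × 19.3239 = 430.943 kN.
I_c = b·h³/12 = 4.59 × 4.21³/12 = 28.5416 m⁴.
Centre of pressure: y_p = y_c + I_c/(y_c·A) = 2.835 + 28.5416/(2.835 × 19.3239) = 2.835 + 0.520991 = 3.35599 m along the plane.
The resultant acts 2.105 + 0.520991 = 2.62599 m (along the plate) below the hinge at the top edge, so the moment about the hinge is M = F × 2.62599 = 430.943 × 2.62599 = 1131.65 kN·m.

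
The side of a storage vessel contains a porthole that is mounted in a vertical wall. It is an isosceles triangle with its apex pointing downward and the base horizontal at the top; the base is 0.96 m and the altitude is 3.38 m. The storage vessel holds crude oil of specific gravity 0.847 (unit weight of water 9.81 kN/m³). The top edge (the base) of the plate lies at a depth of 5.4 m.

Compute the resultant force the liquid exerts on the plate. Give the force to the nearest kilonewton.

γ = 0.847 × 9.81 = 8.30907 kN/m³.
With the apex down, the centroid sits h/3 = 3.38/3 = 1.12667 m below the base (the top edge), so the centroid depth is h_c = 5.4 + 1.12667 = 6.52667 m.
A = ½ × 0.96 × 3.38 = 1.6224 m².
Resultant F = γ·h_c·A = 8.30907 × 6.52667 × 1.6224 = 87.9837 kN.

F ≈ 88 kN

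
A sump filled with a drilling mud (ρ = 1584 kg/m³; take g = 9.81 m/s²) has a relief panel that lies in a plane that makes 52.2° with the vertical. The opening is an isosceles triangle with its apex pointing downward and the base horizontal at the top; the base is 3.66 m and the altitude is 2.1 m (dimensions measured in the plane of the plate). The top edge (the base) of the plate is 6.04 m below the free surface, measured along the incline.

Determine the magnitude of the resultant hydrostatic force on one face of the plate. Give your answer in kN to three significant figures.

γ = ρg = 1584 × 9.81 / 1000 = 15.53904 kN/m³.
The plate makes 52.2° with the vertical, i.e. θ = 90° − 52.2° = 37.8° to the horizontal. Measuring y along the incline from the free-surface line, vertical depth h = y·sinθ with sinθ = 0.612907.
With the apex down, the centroid sits h/3 = 2.1/3 = 0.7 m below the base (the top edge), so y_c = 6.04 + 0.7 = 6.74 m and h_c = 6.74 × 0.612907 = 4.13099 m.
A = ½ × 3.66 × 2.1 = 3.843 m².
Resultant F = γ·h_c·A = 15.53904 × 4.13099 × 3.843 = 246.688 kN.

F ≈ 247 kN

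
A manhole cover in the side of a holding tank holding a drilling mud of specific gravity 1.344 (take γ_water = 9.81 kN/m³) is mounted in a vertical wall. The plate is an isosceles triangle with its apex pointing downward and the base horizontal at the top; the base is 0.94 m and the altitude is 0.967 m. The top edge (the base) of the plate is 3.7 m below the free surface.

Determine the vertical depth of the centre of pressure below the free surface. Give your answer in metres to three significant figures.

γ = 1.344 × 9.81 = 13.18464 kN/m³.
With the apex down, the centroid sits h/3 = 0.967/3 = 0.322333 m below the base (the top edge), so the centroid depth is h_c = 3.7 + 0.322333 = 4.02233 m.
A = ½ × 0.94 × 0.967 = 0.45449 m².
Resultant F = γ·h_c·A = 13.18464 × 4.02233 × 0.45449 = 24.103 kN.
I_c = b·h³/36 = 0.94 × 0.967³/36 = 0.0236105 m⁴.
Centre of pressure: y_p = y_c + I_c/(y_c·A) = 4.02233 + 0.0236105/(4.02233 × 0.45449) = 4.02233 + 0.0129153 = 4.03525 m along the plane.

h_p = 4.04 m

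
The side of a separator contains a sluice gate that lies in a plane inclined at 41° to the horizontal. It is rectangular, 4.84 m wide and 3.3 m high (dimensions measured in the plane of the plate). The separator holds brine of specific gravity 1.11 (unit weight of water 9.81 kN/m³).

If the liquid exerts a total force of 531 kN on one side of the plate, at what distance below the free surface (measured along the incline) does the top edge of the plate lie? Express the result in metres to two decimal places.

y_top ≈ 3.00 m

γ = 1.11 × 9.81 = 10.8891 kN/m³.
A = 4.84 × 3.3 = 15.972 m².
From F = γ·h_c·A, the centroid depth is h_c = 531/(10.8891 × 15.972) = 3.05312 m.
Let θ = 41° be the plate's angle to the horizontal; measure y along the incline from where the plane meets the free surface. Vertical depth h = y·sinθ with sinθ = 0.656059.
Along the incline, y_c = h_c/sinθ = 3.05312/0.656059 = 4.65373 m.
The centroid lies 3.3/2 = 1.65 m below the top edge, so the top edge sits at y_top = 4.65373 − 1.65 = 3.00373 m along the incline.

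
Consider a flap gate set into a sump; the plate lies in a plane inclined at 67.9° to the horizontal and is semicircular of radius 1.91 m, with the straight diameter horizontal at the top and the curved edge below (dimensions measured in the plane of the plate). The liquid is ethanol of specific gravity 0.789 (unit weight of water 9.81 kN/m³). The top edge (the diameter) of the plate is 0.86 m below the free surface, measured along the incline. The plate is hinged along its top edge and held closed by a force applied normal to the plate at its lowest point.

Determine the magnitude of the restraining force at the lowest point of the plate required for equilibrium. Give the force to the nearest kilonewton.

γ = 0.789 × 9.81 = 7.74009 kN/m³.
Let θ = 67.9° be the plate's angle to the horizontal; measure y along the incline from where the plane meets the free surface. Vertical depth h = y·sinθ with sinθ = 0.926529.
The centroid of a semicircle lies 4r/(3π) = 0.810629 m from the diameter, here below the top edge, so y_c = 0.86 + 0.810629 = 1.67063 m and h_c = 1.67063 × 0.926529 = 1.54789 m.
A = πr²/2 = π × 1.91²/2 = 5.73042 m².
Resultant F = γ·h_c·A = 7.74009 × 1.54789 × 5.73042 = 68.6551 kN.
I_c = (π/8 − 8/(9π))·r⁴ = 0.109757 × 1.91⁴ = 1.46072 m⁴.
Centre of pressure: y_p = y_c + I_c/(y_c·A) = 1.67063 + 1.46072/(1.67063 × 5.73042) = 1.67063 + 0.152581 = 1.82321 m along the plane.
The resultant acts 0.810629 + 0.152581 = 0.96321 m (along the plate) below the hinge at the top edge, so the moment about the hinge is M = F × 0.96321 = 68.6551 × 0.96321 = 66.1293 kN·m.
A normal force at the bottom, 1.91 m from the hinge, must supply this moment: P = 66.1293/1.91 = 34.6227 kN.

P ≈ 35 kN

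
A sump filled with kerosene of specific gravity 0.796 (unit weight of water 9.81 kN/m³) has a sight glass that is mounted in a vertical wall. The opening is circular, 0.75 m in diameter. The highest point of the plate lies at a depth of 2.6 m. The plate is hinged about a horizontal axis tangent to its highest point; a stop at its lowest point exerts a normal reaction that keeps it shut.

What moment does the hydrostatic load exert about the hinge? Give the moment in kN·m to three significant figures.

M ≈ 3.97 kN·m

γ = 0.796 × 9.81 = 7.80876 kN/m³.
The centroid is at the centre, 0.375 m below the top of the plate, so the centroid depth is h_c = 2.6 + 0.375 = 2.975 m.
A = π(0.375)² = 0.441786 m².
Resultant F = γ·h_c·A = 7.80876 × 2.975 × 0.441786 = 10.2632 kN.
I_c = πr⁴/4 = π × 0.375⁴/4 = 0.0155316 m⁴.
Centre of pressure: y_p = y_c + I_c/(y_c·A) = 2.975 + 0.0155316/(2.975 × 0.441786) = 2.975 + 0.0118173 = 2.98682 m along the plane.
The resultant acts 0.375 + 0.0118173 = 0.386817 m (along the plate) below the hinge at the top edge, so the moment about the hinge is M = F × 0.386817 = 10.2632 × 0.386817 = 3.96998 kN·m.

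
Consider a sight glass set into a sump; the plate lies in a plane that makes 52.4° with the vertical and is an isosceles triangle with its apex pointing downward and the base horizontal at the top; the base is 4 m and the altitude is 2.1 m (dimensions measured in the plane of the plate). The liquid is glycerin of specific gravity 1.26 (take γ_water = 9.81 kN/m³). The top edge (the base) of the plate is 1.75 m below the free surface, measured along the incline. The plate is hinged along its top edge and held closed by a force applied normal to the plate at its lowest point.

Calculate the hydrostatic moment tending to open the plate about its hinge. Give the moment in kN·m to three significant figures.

γ = 1.26 × 9.81 = 12.3606 kN/m³.
The plate makes 52.4° with the vertical, i.e. θ = 90° − 52.4° = 37.6° to the horizontal. Measuring y along the incline from the free-surface line, vertical depth h = y·sinθ with sinθ = 0.610145.
With the apex down, the centroid sits h/3 = 2.1/3 = 0.7 m below the base (the top edge), so y_c = 1.75 + 0.7 = 2.45 m and h_c = 2.45 × 0.610145 = 1.49486 m.
A = ½ × 4 × 2.1 = 4.2 m².
Resultant F = γ·h_c·A = 12.3606 × 1.49486 × 4.2 = 77.6049 kN.
I_c = b·h³/36 = 4 × 2.1³/36 = 1.029 m⁴.
Centre of pressure: y_p = y_c + I_c/(y_c·A) = 2.45 + 1.029/(2.45 × 4.2) = 2.45 + 0.1 = 2.55 m along the plane.
The resultant acts 0.7 + 0.1 = 0.8 m (along the plate) below the hinge at the top edge, so the moment about the hinge is M = F × 0.8 = 77.6049 × 0.8 = 62.0839 kN·m.

M ≈ 62.1 kN·m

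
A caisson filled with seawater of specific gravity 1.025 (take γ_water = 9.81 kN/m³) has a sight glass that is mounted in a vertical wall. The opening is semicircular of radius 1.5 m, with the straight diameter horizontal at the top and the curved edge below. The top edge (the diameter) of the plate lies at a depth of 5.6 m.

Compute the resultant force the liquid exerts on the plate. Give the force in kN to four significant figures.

γ = 1.025 × 9.81 = 10.05525 kN/m³.
The centroid of a semicircle lies 4r/(3π) = 0.63662 m from the diameter, here below the top edge, so the centroid depth is h_c = 5.6 + 0.63662 = 6.23662 m.
A = πr²/2 = π × 1.5²/2 = 3.53429 m².
Resultant F = γ·h_c·A = 10.05525 × 6.23662 × 3.53429 = 221.638 kN.

F ≈ 221.6 kN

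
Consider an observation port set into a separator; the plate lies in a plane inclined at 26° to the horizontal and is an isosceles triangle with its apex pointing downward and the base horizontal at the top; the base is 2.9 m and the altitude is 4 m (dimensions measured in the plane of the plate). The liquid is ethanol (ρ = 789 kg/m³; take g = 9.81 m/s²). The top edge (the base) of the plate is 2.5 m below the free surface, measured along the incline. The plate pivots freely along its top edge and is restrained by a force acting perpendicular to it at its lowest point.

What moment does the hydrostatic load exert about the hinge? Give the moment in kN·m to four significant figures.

M ≈ 118.1 kN·m

γ = ρg = 789 × 9.81 / 1000 = 7.74009 kN/m³.
Let θ = 26° be the plate's angle to the horizontal; measure y along the incline from where the plane meets the free surface. Vertical depth h = y·sinθ with sinθ = 0.438371.
With the apex down, the centroid sits h/3 = 4/3 = 1.33333 m below the base (the top edge), so y_c = 2.5 + 1.33333 = 3.83333 m and h_c = 3.83333 × 0.438371 = 1.68042 m.
A = ½ × 2.9 × 4 = 5.8 m².
Resultant F = γ·h_c·A = 7.74009 × 1.68042 × 5.8 = 75.4383 kN.
I_c = b·h³/36 = 2.9 × 4³/36 = 5.15556 m⁴.
Centre of pressure: y_p = y_c + I_c/(y_c·A) = 3.83333 + 5.15556/(3.83333 × 5.8) = 3.83333 + 0.231884 = 4.06521 m along the plane.
The resultant acts 1.33333 + 0.231884 = 1.56521 m (along the plate) below the hinge at the top edge, so the moment about the hinge is M = F × 1.56521 = 75.4383 × 1.56521 = 118.077 kN·m.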